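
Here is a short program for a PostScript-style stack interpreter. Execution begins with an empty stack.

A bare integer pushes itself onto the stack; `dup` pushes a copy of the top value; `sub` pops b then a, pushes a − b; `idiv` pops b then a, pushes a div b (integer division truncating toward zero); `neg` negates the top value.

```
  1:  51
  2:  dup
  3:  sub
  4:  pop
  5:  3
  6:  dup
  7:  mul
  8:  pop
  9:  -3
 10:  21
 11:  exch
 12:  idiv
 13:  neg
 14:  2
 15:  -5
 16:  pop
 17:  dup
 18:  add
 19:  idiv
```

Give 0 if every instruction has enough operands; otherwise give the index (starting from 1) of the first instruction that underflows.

51   → [51]
dup  → [51, 51]
sub  → [0]
pop  → []
3    → [3]
dup  → [3, 3]
mul  → [9]
pop  → []
-3   → [-3]
21   → [-3, 21]
exch → [21, -3]
idiv → [-7]
neg  → [7]
2    → [7, 2]
-5   → [7, 2, -5]
pop  → [7, 2]
dup  → [7, 2, 2]
add  → [7, 4]
idiv → [1]

0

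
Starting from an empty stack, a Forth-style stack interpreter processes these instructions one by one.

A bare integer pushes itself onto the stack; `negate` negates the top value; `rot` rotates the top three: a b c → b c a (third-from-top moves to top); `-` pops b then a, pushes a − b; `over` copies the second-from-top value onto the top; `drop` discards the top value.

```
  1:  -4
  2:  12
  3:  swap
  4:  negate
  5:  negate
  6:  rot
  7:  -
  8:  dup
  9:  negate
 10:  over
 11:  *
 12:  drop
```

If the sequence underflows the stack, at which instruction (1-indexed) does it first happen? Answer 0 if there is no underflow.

6

-4     → -4
12     → -4 12
swap   → 12 -4
negate → 12 4
negate → 12 -4
rot  — needs 3 operands, stack has 2 → underflow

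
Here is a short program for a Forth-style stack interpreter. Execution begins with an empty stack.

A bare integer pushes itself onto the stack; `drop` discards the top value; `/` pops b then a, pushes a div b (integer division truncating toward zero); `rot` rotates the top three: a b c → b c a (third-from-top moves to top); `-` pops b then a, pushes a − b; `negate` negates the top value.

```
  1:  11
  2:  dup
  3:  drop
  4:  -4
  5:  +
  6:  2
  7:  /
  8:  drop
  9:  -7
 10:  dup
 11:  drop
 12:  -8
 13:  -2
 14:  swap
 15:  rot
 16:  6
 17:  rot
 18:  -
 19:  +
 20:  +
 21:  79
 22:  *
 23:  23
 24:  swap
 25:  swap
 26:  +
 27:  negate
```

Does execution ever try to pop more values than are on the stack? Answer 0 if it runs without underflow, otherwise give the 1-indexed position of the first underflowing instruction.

0

11     : 11
dup    : 11 11
drop   : 11
-4     : 11 -4
+      : 7
2      : 7 2
/      : 3
drop   : (empty)
-7     : -7
dup    : -7 -7
drop   : -7
-8     : -7 -8
-2     : -7 -8 -2
swap   : -7 -2 -8
rot    : -2 -8 -7
6      : -2 -8 -7 6
rot    : -2 -7 6 -8
-      : -2 -7 14
+      : -2 7
+      : 5
79     : 5 79
*      : 395
23     : 395 23
swap   : 23 395
swap   : 395 23
+      : 418
negate : -418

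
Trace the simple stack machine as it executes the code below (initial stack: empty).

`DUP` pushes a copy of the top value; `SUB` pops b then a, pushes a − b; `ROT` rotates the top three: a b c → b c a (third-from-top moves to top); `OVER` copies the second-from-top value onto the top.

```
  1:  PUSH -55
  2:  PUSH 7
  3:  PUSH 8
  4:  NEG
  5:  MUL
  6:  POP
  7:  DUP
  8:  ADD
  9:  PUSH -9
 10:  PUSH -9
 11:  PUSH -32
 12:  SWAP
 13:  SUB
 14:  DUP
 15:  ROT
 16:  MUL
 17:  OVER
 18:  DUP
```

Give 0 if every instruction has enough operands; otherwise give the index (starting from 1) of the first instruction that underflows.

PUSH -55 → -55
PUSH 7   → -55 7
PUSH 8   → -55 7 8
NEG      → -55 7 -8
MUL      → -55 -56
POP      → -55
DUP      → -55 -55
ADD      → -110
PUSH -9  → -110 -9
PUSH -9  → -110 -9 -9
PUSH -32 → -110 -9 -9 -32
SWAP     → -110 -9 -32 -9
SUB      → -110 -9 -23
DUP      → -110 -9 -23 -23
ROT      → -110 -23 -23 -9
MUL      → -110 -23 207
OVER     → -110 -23 207 -23
DUP      → -110 -23 207 -23 -23

0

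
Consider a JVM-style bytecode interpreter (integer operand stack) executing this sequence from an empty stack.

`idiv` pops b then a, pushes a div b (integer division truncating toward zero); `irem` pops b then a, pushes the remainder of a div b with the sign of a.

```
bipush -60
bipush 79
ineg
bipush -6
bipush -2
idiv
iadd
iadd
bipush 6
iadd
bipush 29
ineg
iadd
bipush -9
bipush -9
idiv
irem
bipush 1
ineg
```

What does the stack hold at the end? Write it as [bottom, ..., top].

[0, -1]

bipush -60 -> [-60]
bipush 79  -> [-60, 79]
ineg       -> [-60, -79]
bipush -6  -> [-60, -79, -6]
bipush -2  -> [-60, -79, -6, -2]
idiv       -> [-60, -79, 3]
iadd       -> [-60, -76]
iadd       -> [-136]
bipush 6   -> [-136, 6]
iadd       -> [-130]
bipush 29  -> [-130, 29]
ineg       -> [-130, -29]
iadd       -> [-159]
bipush -9  -> [-159, -9]
bipush -9  -> [-159, -9, -9]
idiv       -> [-159, 1]
irem       -> [0]
bipush 1   -> [0, 1]
ineg       -> [0, -1]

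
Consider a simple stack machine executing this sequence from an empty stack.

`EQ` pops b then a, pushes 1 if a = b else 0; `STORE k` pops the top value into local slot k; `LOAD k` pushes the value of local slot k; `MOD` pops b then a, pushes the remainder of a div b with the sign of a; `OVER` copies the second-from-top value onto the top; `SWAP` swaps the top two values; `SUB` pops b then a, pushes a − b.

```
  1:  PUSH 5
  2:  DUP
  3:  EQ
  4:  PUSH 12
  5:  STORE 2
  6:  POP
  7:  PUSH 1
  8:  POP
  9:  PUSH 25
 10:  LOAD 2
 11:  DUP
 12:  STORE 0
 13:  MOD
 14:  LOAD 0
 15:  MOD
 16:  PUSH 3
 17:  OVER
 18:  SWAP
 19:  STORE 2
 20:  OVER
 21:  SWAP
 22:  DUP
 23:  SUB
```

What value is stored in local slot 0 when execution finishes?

12

PUSH 5   5
DUP      5 5
EQ       1
PUSH 12  1 12
STORE 2  1
POP      (empty)
PUSH 1   1
POP      (empty)
PUSH 25  25
LOAD 2   25 12
DUP      25 12 12
STORE 0  25 12
MOD      1
LOAD 0   1 12
MOD      1
PUSH 3   1 3
OVER     1 3 1
SWAP     1 1 3
STORE 2  1 1
OVER     1 1 1
SWAP     1 1 1
DUP      1 1 1 1
SUB      1 1 0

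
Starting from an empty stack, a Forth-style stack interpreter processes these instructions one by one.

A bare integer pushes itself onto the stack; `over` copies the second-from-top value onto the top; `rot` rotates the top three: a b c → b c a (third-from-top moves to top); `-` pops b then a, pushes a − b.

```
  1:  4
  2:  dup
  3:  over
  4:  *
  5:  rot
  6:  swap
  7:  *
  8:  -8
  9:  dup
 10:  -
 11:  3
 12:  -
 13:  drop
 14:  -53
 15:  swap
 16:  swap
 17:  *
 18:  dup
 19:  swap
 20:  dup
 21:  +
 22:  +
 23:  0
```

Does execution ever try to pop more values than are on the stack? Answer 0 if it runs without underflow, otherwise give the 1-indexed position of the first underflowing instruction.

4     4
dup   4 4
over  4 4 4
*     4 16
rot  — needs 3 operands, stack has 2 → underflow

5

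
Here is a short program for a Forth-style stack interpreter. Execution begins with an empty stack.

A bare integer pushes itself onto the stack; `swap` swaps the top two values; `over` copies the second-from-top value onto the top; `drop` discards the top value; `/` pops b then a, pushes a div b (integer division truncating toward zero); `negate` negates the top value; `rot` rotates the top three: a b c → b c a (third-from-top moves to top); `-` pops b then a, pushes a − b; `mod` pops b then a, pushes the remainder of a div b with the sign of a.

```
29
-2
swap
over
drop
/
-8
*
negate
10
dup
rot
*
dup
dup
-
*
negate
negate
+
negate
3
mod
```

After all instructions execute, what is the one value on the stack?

-1

29     : [29]
-2     : [29, -2]
swap   : [-2, 29]
over   : [-2, 29, -2]
drop   : [-2, 29]
/      : [0]
-8     : [0, -8]
*      : [0]
negate : [0]
10     : [0, 10]
dup    : [0, 10, 10]
rot    : [10, 10, 0]
*      : [10, 0]
dup    : [10, 0, 0]
dup    : [10, 0, 0, 0]
-      : [10, 0, 0]
*      : [10, 0]
negate : [10, 0]
negate : [10, 0]
+      : [10]
negate : [-10]
3      : [-10, 3]
mod    : [-1]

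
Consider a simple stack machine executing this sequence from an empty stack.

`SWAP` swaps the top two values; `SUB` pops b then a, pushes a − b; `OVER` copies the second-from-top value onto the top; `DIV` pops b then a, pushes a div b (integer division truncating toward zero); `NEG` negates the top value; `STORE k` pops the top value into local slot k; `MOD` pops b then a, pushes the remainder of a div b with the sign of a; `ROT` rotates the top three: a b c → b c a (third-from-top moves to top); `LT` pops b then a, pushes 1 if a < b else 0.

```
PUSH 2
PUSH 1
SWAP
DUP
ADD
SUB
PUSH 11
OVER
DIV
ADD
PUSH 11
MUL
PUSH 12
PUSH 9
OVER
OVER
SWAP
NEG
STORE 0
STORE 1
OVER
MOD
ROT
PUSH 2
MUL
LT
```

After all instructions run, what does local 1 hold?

PUSH 2  → 2
PUSH 1  → 2 1
SWAP    → 1 2
DUP     → 1 2 2
ADD     → 1 4
SUB     → -3
PUSH 11 → -3 11
OVER    → -3 11 -3
DIV     → -3 -3
ADD     → -6
PUSH 11 → -6 11
MUL     → -66
PUSH 12 → -66 12
PUSH 9  → -66 12 9
OVER    → -66 12 9 12
OVER    → -66 12 9 12 9
SWAP    → -66 12 9 9 12
NEG     → -66 12 9 9 -12
STORE 0 → -66 12 9 9
STORE 1 → -66 12 9
OVER    → -66 12 9 12
MOD     → -66 12 9
ROT     → 12 9 -66
PUSH 2  → 12 9 -66 2
MUL     → 12 9 -132
LT      → 12 0

9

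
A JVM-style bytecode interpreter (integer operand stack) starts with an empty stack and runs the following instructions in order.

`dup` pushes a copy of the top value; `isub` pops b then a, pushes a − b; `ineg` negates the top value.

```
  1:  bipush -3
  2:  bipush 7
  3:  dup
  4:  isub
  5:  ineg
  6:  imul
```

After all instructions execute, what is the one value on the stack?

0

bipush -3 : -3
bipush 7  : -3 7
dup       : -3 7 7
isub      : -3 0
ineg      : -3 0
imul      : 0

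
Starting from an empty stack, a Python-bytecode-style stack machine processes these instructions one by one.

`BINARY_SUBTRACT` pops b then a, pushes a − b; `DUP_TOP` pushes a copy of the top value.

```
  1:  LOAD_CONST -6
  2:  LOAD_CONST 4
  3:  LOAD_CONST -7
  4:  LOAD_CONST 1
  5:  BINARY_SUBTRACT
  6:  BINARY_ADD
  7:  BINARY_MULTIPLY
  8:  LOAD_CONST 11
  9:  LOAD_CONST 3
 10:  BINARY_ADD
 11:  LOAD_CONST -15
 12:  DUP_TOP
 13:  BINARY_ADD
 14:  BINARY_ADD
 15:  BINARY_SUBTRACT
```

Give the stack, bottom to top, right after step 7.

[24]

LOAD_CONST -6   -> [-6]
LOAD_CONST 4    -> [-6, 4]
LOAD_CONST -7   -> [-6, 4, -7]
LOAD_CONST 1    -> [-6, 4, -7, 1]
BINARY_SUBTRACT -> [-6, 4, -8]
BINARY_ADD      -> [-6, -4]
BINARY_MULTIPLY -> [24]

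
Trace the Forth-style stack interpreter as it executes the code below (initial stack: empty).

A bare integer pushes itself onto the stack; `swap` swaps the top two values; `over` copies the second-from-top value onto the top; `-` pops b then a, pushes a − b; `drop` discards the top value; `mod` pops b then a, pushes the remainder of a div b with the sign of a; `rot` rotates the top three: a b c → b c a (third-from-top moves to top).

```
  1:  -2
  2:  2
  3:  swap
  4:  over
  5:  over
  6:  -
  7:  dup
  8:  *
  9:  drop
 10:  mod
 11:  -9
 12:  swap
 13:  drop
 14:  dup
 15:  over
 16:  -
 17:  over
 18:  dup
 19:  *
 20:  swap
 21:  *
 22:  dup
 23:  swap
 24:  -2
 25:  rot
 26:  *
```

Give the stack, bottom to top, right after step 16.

[-9, 0]

-2   → -2
2    → -2 2
swap → 2 -2
over → 2 -2 2
over → 2 -2 2 -2
-    → 2 -2 4
dup  → 2 -2 4 4
*    → 2 -2 16
drop → 2 -2
mod  → 0
-9   → 0 -9
swap → -9 0
drop → -9
dup  → -9 -9
over → -9 -9 -9
-    → -9 0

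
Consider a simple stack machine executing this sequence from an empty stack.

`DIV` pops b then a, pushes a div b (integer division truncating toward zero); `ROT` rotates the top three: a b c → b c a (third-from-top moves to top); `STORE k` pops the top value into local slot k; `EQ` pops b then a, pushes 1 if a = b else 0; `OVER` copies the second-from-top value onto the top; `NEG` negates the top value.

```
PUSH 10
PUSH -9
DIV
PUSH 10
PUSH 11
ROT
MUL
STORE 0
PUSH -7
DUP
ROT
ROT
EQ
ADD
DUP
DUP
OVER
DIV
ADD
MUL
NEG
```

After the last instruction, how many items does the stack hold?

1

PUSH 10 → 10
PUSH -9 → 10 -9
DIV     → -1
PUSH 10 → -1 10
PUSH 11 → -1 10 11
ROT     → 10 11 -1
MUL     → 10 -11
STORE 0 → 10
PUSH -7 → 10 -7
DUP     → 10 -7 -7
ROT     → -7 -7 10
ROT     → -7 10 -7
EQ      → -7 0
ADD     → -7
DUP     → -7 -7
DUP     → -7 -7 -7
OVER    → -7 -7 -7 -7
DIV     → -7 -7 1
ADD     → -7 -6
MUL     → 42
NEG     → -42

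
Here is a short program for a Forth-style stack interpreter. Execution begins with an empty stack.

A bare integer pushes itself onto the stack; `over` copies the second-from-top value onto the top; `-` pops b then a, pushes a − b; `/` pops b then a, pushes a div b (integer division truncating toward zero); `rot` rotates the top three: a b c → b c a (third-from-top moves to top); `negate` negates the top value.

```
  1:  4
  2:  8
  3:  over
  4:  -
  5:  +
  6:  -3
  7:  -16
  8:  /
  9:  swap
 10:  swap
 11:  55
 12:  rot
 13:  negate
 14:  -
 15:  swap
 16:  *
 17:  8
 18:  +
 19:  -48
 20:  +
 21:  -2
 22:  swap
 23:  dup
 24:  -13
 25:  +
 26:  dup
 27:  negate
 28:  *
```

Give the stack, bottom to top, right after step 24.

4      → [4]
8      → [4, 8]
over   → [4, 8, 4]
-      → [4, 4]
+      → [8]
-3     → [8, -3]
-16    → [8, -3, -16]
/      → [8, 0]
swap   → [0, 8]
swap   → [8, 0]
55     → [8, 0, 55]
rot    → [0, 55, 8]
negate → [0, 55, -8]
-      → [0, 63]
swap   → [63, 0]
*      → [0]
8      → [0, 8]
+      → [8]
-48    → [8, -48]
+      → [-40]
-2     → [-40, -2]
swap   → [-2, -40]
dup    → [-2, -40, -40]
-13    → [-2, -40, -40, -13]

[-2, -40, -40, -13]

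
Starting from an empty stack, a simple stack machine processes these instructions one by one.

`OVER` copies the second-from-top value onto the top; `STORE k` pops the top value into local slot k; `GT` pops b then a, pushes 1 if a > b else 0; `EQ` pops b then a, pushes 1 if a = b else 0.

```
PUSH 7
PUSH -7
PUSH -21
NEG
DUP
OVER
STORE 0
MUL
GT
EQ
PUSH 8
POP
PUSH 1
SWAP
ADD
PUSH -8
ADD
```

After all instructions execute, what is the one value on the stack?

PUSH 7   : [7]
PUSH -7  : [7, -7]
PUSH -21 : [7, -7, -21]
NEG      : [7, -7, 21]
DUP      : [7, -7, 21, 21]
OVER     : [7, -7, 21, 21, 21]
STORE 0  : [7, -7, 21, 21]
MUL      : [7, -7, 441]
GT       : [7, 0]
EQ       : [0]
PUSH 8   : [0, 8]
POP      : [0]
PUSH 1   : [0, 1]
SWAP     : [1, 0]
ADD      : [1]
PUSH -8  : [1, -8]
ADD      : [-7]

-7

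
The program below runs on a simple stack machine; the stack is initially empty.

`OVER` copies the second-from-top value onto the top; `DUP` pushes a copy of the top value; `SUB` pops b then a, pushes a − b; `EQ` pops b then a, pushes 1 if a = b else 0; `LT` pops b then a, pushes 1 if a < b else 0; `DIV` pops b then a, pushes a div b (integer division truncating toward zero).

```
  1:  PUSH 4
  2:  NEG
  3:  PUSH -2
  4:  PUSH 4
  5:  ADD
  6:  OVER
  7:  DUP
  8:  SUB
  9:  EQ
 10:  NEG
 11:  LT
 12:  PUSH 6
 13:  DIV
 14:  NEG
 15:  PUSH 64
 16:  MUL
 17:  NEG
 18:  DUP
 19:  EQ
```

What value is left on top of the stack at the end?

PUSH 4  : 4
NEG     : -4
PUSH -2 : -4 -2
PUSH 4  : -4 -2 4
ADD     : -4 2
OVER    : -4 2 -4
DUP     : -4 2 -4 -4
SUB     : -4 2 0
EQ      : -4 0
NEG     : -4 0
LT      : 1
PUSH 6  : 1 6
DIV     : 0
NEG     : 0
PUSH 64 : 0 64
MUL     : 0
NEG     : 0
DUP     : 0 0
EQ      : 1

1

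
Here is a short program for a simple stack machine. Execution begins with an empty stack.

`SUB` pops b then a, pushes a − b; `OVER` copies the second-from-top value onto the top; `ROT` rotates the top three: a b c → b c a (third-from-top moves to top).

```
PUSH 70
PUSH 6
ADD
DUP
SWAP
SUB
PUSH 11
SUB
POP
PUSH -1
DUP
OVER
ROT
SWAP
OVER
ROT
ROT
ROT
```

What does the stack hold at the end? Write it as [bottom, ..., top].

PUSH 70 → 70
PUSH 6  → 70 6
ADD     → 76
DUP     → 76 76
SWAP    → 76 76
SUB     → 0
PUSH 11 → 0 11
SUB     → -11
POP     → (empty)
PUSH -1 → -1
DUP     → -1 -1
OVER    → -1 -1 -1
ROT     → -1 -1 -1
SWAP    → -1 -1 -1
OVER    → -1 -1 -1 -1
ROT     → -1 -1 -1 -1
ROT     → -1 -1 -1 -1
ROT     → -1 -1 -1 -1

[-1, -1, -1, -1]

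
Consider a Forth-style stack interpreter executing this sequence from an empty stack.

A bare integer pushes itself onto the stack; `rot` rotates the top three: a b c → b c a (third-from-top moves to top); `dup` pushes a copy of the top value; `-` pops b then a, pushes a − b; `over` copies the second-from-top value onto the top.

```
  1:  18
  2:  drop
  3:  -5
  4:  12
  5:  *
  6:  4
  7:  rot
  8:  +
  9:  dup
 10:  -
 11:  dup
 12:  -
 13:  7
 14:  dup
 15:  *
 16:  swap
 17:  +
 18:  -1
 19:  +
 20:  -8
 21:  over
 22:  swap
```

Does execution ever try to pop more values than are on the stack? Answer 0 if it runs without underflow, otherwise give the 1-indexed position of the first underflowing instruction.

18   → 18
drop → (empty)
-5   → -5
12   → -5 12
*    → -60
4    → -60 4
rot  — needs 3 operands, stack has 2 → underflow

7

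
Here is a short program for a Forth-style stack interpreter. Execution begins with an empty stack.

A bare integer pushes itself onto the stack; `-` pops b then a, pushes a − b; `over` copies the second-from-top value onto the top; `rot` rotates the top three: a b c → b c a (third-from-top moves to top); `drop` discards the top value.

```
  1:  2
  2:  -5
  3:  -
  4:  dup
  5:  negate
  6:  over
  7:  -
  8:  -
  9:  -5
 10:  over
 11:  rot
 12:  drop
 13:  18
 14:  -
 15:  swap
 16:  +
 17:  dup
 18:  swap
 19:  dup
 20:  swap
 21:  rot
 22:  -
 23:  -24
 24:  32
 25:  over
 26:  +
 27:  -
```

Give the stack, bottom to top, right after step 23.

2       [2]
-5      [2, -5]
-       [7]
dup     [7, 7]
negate  [7, -7]
over    [7, -7, 7]
-       [7, -14]
-       [21]
-5      [21, -5]
over    [21, -5, 21]
rot     [-5, 21, 21]
drop    [-5, 21]
18      [-5, 21, 18]
-       [-5, 3]
swap    [3, -5]
+       [-2]
dup     [-2, -2]
swap    [-2, -2]
dup     [-2, -2, -2]
swap    [-2, -2, -2]
rot     [-2, -2, -2]
-       [-2, 0]
-24     [-2, 0, -24]

[-2, 0, -24]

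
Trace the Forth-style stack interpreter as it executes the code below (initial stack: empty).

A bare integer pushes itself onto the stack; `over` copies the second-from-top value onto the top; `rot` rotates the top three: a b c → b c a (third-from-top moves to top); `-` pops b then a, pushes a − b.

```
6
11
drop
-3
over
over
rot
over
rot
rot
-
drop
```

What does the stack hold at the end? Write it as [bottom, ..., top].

[6, 6, -3]

6    → 6
11   → 6 11
drop → 6
-3   → 6 -3
over → 6 -3 6
over → 6 -3 6 -3
rot  → 6 6 -3 -3
over → 6 6 -3 -3 -3
rot  → 6 6 -3 -3 -3
rot  → 6 6 -3 -3 -3
-    → 6 6 -3 0
drop → 6 6 -3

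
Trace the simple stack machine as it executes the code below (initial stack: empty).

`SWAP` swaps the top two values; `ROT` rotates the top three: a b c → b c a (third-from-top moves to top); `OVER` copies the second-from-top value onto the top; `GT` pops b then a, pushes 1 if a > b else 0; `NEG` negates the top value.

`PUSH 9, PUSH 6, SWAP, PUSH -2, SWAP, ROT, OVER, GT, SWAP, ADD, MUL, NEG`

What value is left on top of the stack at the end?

18

PUSH 9  -> 9
PUSH 6  -> 9 6
SWAP    -> 6 9
PUSH -2 -> 6 9 -2
SWAP    -> 6 -2 9
ROT     -> -2 9 6
OVER    -> -2 9 6 9
GT      -> -2 9 0
SWAP    -> -2 0 9
ADD     -> -2 9
MUL     -> -18
NEG     -> 18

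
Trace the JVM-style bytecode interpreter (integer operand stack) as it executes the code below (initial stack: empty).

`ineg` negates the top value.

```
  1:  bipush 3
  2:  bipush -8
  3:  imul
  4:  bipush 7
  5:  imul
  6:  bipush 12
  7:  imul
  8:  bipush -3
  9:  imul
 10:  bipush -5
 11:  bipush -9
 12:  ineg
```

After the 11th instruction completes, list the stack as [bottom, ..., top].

bipush 3  : [3]
bipush -8 : [3, -8]
imul      : [-24]
bipush 7  : [-24, 7]
imul      : [-168]
bipush 12 : [-168, 12]
imul      : [-2016]
bipush -3 : [-2016, -3]
imul      : [6048]
bipush -5 : [6048, -5]
bipush -9 : [6048, -5, -9]

[6048, -5, -9]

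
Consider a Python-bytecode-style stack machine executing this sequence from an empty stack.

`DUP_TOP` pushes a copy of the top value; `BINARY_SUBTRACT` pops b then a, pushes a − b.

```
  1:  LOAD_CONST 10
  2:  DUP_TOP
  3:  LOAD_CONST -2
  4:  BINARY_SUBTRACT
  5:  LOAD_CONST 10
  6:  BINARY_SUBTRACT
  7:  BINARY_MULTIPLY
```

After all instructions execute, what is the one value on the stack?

20

LOAD_CONST 10   -> 10
DUP_TOP         -> 10 10
LOAD_CONST -2   -> 10 10 -2
BINARY_SUBTRACT -> 10 12
LOAD_CONST 10   -> 10 12 10
BINARY_SUBTRACT -> 10 2
BINARY_MULTIPLY -> 20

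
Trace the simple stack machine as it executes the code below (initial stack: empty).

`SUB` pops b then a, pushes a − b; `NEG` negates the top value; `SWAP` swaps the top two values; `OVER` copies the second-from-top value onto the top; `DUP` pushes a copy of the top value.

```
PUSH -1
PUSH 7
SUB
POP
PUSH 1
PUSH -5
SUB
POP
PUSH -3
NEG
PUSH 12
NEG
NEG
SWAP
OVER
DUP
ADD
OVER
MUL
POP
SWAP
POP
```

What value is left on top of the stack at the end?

PUSH -1  -1
PUSH 7   -1 7
SUB      -8
POP      (empty)
PUSH 1   1
PUSH -5  1 -5
SUB      6
POP      (empty)
PUSH -3  -3
NEG      3
PUSH 12  3 12
NEG      3 -12
NEG      3 12
SWAP     12 3
OVER     12 3 12
DUP      12 3 12 12
ADD      12 3 24
OVER     12 3 24 3
MUL      12 3 72
POP      12 3
SWAP     3 12
POP      3

3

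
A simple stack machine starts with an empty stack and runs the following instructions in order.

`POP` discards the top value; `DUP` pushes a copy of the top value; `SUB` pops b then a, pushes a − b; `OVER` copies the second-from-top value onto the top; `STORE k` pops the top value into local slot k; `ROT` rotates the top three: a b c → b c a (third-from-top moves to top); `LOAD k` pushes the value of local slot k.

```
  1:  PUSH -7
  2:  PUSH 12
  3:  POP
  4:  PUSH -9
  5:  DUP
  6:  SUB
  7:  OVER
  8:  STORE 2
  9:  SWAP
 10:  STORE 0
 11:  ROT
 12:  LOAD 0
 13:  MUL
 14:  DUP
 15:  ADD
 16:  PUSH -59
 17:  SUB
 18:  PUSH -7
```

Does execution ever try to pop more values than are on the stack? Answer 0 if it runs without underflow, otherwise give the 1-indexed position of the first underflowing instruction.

11

PUSH -7  [-7]
PUSH 12  [-7, 12]
POP      [-7]
PUSH -9  [-7, -9]
DUP      [-7, -9, -9]
SUB      [-7, 0]
OVER     [-7, 0, -7]
STORE 2  [-7, 0]
SWAP     [0, -7]
STORE 0  [0]
ROT  — needs 3 operands, stack has 1 → underflow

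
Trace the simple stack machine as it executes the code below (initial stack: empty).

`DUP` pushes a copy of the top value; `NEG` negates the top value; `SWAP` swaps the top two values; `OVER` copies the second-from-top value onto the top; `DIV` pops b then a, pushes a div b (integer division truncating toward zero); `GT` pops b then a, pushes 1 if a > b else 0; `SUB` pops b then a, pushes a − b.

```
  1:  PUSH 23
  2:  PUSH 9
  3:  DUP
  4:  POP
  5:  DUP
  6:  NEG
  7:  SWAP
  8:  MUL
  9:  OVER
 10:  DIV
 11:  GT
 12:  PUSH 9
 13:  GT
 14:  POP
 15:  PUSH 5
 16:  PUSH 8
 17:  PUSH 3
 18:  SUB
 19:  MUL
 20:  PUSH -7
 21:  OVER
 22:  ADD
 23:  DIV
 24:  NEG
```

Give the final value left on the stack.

-1

PUSH 23 -> [23]
PUSH 9  -> [23, 9]
DUP     -> [23, 9, 9]
POP     -> [23, 9]
DUP     -> [23, 9, 9]
NEG     -> [23, 9, -9]
SWAP    -> [23, -9, 9]
MUL     -> [23, -81]
OVER    -> [23, -81, 23]
DIV     -> [23, -3]
GT      -> [1]
PUSH 9  -> [1, 9]
GT      -> [0]
POP     -> []
PUSH 5  -> [5]
PUSH 8  -> [5, 8]
PUSH 3  -> [5, 8, 3]
SUB     -> [5, 5]
MUL     -> [25]
PUSH -7 -> [25, -7]
OVER    -> [25, -7, 25]
ADD     -> [25, 18]
DIV     -> [1]
NEG     -> [-1]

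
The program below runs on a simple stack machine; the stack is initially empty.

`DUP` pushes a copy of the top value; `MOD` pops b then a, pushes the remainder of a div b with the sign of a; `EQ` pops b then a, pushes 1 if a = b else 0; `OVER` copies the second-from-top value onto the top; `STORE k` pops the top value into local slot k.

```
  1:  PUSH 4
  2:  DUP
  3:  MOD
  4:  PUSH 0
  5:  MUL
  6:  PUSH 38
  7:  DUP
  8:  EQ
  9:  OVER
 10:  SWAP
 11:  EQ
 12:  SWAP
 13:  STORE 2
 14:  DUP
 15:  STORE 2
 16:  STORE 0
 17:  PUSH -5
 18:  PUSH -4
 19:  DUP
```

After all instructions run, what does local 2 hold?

PUSH 4  → [4]
DUP     → [4, 4]
MOD     → [0]
PUSH 0  → [0, 0]
MUL     → [0]
PUSH 38 → [0, 38]
DUP     → [0, 38, 38]
EQ      → [0, 1]
OVER    → [0, 1, 0]
SWAP    → [0, 0, 1]
EQ      → [0, 0]
SWAP    → [0, 0]
STORE 2 → [0]
DUP     → [0, 0]
STORE 2 → [0]
STORE 0 → []
PUSH -5 → [-5]
PUSH -4 → [-5, -4]
DUP     → [-5, -4, -4]

0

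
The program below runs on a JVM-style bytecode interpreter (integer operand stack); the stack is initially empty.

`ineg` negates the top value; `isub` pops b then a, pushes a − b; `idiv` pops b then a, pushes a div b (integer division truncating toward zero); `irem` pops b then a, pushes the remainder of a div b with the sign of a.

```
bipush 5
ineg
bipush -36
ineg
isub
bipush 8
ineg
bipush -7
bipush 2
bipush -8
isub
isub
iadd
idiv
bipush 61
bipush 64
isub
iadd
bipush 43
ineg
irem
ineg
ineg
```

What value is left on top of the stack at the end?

bipush 5   → [5]
ineg       → [-5]
bipush -36 → [-5, -36]
ineg       → [-5, 36]
isub       → [-41]
bipush 8   → [-41, 8]
ineg       → [-41, -8]
bipush -7  → [-41, -8, -7]
bipush 2   → [-41, -8, -7, 2]
bipush -8  → [-41, -8, -7, 2, -8]
isub       → [-41, -8, -7, 10]
isub       → [-41, -8, -17]
iadd       → [-41, -25]
idiv       → [1]
bipush 61  → [1, 61]
bipush 64  → [1, 61, 64]
isub       → [1, -3]
iadd       → [-2]
bipush 43  → [-2, 43]
ineg       → [-2, -43]
irem       → [-2]
ineg       → [2]
ineg       → [-2]

-2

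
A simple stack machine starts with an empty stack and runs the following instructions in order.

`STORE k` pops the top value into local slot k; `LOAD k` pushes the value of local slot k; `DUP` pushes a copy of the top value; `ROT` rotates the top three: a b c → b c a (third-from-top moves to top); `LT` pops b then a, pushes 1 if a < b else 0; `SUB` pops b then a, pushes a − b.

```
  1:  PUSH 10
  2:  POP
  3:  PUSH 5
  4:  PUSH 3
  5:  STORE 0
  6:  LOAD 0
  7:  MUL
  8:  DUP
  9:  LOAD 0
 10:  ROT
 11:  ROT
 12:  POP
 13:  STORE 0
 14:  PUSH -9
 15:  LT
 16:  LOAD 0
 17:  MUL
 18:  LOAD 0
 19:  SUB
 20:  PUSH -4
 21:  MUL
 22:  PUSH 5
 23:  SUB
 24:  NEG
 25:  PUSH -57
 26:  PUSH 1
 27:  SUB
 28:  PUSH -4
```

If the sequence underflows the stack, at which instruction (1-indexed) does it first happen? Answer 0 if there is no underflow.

PUSH 10  -> [10]
POP      -> []
PUSH 5   -> [5]
PUSH 3   -> [5, 3]
STORE 0  -> [5]
LOAD 0   -> [5, 3]
MUL      -> [15]
DUP      -> [15, 15]
LOAD 0   -> [15, 15, 3]
ROT      -> [15, 3, 15]
ROT      -> [3, 15, 15]
POP      -> [3, 15]
STORE 0  -> [3]
PUSH -9  -> [3, -9]
LT       -> [0]
LOAD 0   -> [0, 15]
MUL      -> [0]
LOAD 0   -> [0, 15]
SUB      -> [-15]
PUSH -4  -> [-15, -4]
MUL      -> [60]
PUSH 5   -> [60, 5]
SUB      -> [55]
NEG      -> [-55]
PUSH -57 -> [-55, -57]
PUSH 1   -> [-55, -57, 1]
SUB      -> [-55, -58]
PUSH -4  -> [-55, -58, -4]

0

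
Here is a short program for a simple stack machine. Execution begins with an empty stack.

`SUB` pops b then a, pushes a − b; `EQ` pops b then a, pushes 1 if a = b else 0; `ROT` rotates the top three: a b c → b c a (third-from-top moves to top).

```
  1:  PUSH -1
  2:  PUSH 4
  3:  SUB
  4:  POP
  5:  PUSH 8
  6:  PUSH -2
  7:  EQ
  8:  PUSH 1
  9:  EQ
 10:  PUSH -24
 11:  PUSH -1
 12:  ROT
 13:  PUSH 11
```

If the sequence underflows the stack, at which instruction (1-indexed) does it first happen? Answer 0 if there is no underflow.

0

PUSH -1  : -1
PUSH 4   : -1 4
SUB      : -5
POP      : (empty)
PUSH 8   : 8
PUSH -2  : 8 -2
EQ       : 0
PUSH 1   : 0 1
EQ       : 0
PUSH -24 : 0 -24
PUSH -1  : 0 -24 -1
ROT      : -24 -1 0
PUSH 11  : -24 -1 0 11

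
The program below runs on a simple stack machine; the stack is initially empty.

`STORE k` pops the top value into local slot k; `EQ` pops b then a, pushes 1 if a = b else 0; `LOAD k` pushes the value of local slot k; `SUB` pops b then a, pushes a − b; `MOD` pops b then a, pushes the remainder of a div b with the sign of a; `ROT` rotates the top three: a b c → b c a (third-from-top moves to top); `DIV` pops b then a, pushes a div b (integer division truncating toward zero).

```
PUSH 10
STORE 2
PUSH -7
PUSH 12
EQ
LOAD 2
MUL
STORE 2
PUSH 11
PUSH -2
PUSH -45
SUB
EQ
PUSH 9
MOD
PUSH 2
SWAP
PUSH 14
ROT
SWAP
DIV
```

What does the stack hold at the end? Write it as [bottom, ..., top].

[0, 0]

PUSH 10  -> 10
STORE 2  -> (empty)
PUSH -7  -> -7
PUSH 12  -> -7 12
EQ       -> 0
LOAD 2   -> 0 10
MUL      -> 0
STORE 2  -> (empty)
PUSH 11  -> 11
PUSH -2  -> 11 -2
PUSH -45 -> 11 -2 -45
SUB      -> 11 43
EQ       -> 0
PUSH 9   -> 0 9
MOD      -> 0
PUSH 2   -> 0 2
SWAP     -> 2 0
PUSH 14  -> 2 0 14
ROT      -> 0 14 2
SWAP     -> 0 2 14
DIV      -> 0 0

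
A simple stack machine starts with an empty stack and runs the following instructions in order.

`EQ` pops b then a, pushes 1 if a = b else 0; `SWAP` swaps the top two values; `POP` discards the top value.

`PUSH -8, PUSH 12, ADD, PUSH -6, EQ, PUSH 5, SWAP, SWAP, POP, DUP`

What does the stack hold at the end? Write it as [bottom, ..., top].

[0, 0]

PUSH -8  -8
PUSH 12  -8 12
ADD      4
PUSH -6  4 -6
EQ       0
PUSH 5   0 5
SWAP     5 0
SWAP     0 5
POP      0
DUP      0 0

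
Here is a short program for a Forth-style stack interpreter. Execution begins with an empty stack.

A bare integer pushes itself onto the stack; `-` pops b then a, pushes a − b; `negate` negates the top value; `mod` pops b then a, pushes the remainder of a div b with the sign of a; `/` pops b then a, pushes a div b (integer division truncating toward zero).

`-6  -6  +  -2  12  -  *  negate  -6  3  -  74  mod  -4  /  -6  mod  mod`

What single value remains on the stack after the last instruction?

0

-6      [-6]
-6      [-6, -6]
+       [-12]
-2      [-12, -2]
12      [-12, -2, 12]
-       [-12, -14]
*       [168]
negate  [-168]
-6      [-168, -6]
3       [-168, -6, 3]
-       [-168, -9]
74      [-168, -9, 74]
mod     [-168, -9]
-4      [-168, -9, -4]
/       [-168, 2]
-6      [-168, 2, -6]
mod     [-168, 2]
mod     [0]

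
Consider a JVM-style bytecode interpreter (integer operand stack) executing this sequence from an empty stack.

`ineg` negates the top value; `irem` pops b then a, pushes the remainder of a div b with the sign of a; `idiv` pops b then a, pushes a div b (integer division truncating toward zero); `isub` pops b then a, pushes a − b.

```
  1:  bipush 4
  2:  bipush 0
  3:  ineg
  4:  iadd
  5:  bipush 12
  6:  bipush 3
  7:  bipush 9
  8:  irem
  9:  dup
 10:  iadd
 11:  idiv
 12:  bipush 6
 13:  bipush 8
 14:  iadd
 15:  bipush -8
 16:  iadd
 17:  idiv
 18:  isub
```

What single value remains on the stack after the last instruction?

4

bipush 4   4
bipush 0   4 0
ineg       4 0
iadd       4
bipush 12  4 12
bipush 3   4 12 3
bipush 9   4 12 3 9
irem       4 12 3
dup        4 12 3 3
iadd       4 12 6
idiv       4 2
bipush 6   4 2 6
bipush 8   4 2 6 8
iadd       4 2 14
bipush -8  4 2 14 -8
iadd       4 2 6
idiv       4 0
isub       4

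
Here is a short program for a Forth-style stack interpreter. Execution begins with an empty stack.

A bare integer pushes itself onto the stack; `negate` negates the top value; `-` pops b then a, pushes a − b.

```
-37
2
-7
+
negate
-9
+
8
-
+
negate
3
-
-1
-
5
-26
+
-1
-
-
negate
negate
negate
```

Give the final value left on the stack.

-67

-37    → -37
2      → -37 2
-7     → -37 2 -7
+      → -37 -5
negate → -37 5
-9     → -37 5 -9
+      → -37 -4
8      → -37 -4 8
-      → -37 -12
+      → -49
negate → 49
3      → 49 3
-      → 46
-1     → 46 -1
-      → 47
5      → 47 5
-26    → 47 5 -26
+      → 47 -21
-1     → 47 -21 -1
-      → 47 -20
-      → 67
negate → -67
negate → 67
negate → -67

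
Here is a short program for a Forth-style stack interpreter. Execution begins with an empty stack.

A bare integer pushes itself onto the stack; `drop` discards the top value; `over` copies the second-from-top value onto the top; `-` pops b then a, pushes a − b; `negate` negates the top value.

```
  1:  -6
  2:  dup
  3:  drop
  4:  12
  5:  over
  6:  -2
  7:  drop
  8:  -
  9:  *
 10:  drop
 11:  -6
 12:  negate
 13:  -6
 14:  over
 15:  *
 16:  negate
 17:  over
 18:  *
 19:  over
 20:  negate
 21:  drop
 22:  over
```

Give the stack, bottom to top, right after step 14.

-6     : -6
dup    : -6 -6
drop   : -6
12     : -6 12
over   : -6 12 -6
-2     : -6 12 -6 -2
drop   : -6 12 -6
-      : -6 18
*      : -108
drop   : (empty)
-6     : -6
negate : 6
-6     : 6 -6
over   : 6 -6 6

[6, -6, 6]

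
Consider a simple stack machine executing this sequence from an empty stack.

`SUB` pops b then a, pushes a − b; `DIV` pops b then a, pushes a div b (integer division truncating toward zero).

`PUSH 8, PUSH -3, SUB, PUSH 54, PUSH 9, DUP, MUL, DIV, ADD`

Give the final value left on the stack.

PUSH 8  : 8
PUSH -3 : 8 -3
SUB     : 11
PUSH 54 : 11 54
PUSH 9  : 11 54 9
DUP     : 11 54 9 9
MUL     : 11 54 81
DIV     : 11 0
ADD     : 11

11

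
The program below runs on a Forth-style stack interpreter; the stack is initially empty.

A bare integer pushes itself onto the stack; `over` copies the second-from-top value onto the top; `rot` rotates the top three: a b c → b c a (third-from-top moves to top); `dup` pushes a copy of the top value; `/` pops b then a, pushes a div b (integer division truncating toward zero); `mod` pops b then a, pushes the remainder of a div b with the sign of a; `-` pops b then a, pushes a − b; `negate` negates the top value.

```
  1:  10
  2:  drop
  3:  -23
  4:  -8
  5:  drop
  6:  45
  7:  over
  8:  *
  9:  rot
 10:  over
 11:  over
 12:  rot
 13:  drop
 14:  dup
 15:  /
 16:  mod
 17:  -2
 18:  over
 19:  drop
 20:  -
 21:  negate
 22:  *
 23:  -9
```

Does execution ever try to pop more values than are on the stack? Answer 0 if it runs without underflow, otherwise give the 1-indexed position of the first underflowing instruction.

9

10   : 10
drop : (empty)
-23  : -23
-8   : -23 -8
drop : -23
45   : -23 45
over : -23 45 -23
*    : -23 -1035
rot  — needs 3 operands, stack has 2 → underflow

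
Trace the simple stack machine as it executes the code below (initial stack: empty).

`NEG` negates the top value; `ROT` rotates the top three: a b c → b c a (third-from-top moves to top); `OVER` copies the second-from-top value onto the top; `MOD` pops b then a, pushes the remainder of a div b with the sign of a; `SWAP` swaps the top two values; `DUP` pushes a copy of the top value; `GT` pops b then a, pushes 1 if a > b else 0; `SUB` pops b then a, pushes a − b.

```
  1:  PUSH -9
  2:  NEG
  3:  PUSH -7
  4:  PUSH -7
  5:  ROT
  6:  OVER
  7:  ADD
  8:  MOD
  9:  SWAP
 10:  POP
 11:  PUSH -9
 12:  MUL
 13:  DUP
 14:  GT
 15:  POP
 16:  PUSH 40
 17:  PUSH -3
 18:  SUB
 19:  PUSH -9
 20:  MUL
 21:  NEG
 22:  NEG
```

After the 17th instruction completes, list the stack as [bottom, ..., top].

[40, -3]

PUSH -9  [-9]
NEG      [9]
PUSH -7  [9, -7]
PUSH -7  [9, -7, -7]
ROT      [-7, -7, 9]
OVER     [-7, -7, 9, -7]
ADD      [-7, -7, 2]
MOD      [-7, -1]
SWAP     [-1, -7]
POP      [-1]
PUSH -9  [-1, -9]
MUL      [9]
DUP      [9, 9]
GT       [0]
POP      []
PUSH 40  [40]
PUSH -3  [40, -3]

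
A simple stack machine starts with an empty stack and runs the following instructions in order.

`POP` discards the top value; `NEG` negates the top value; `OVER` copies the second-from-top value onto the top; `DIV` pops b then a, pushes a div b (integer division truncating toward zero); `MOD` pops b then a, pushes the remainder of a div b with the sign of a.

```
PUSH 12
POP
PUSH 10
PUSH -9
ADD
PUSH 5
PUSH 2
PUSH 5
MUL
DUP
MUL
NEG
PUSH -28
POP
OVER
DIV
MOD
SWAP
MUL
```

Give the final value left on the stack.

5

PUSH 12   [12]
POP       []
PUSH 10   [10]
PUSH -9   [10, -9]
ADD       [1]
PUSH 5    [1, 5]
PUSH 2    [1, 5, 2]
PUSH 5    [1, 5, 2, 5]
MUL       [1, 5, 10]
DUP       [1, 5, 10, 10]
MUL       [1, 5, 100]
NEG       [1, 5, -100]
PUSH -28  [1, 5, -100, -28]
POP       [1, 5, -100]
OVER      [1, 5, -100, 5]
DIV       [1, 5, -20]
MOD       [1, 5]
SWAP      [5, 1]
MUL       [5]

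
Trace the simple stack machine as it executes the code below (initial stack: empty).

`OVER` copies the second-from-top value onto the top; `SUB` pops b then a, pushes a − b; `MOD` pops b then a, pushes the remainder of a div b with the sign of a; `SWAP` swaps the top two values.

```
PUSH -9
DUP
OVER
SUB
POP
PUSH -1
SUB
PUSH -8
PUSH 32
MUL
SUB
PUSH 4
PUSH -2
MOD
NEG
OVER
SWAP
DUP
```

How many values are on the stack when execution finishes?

PUSH -9 : -9
DUP     : -9 -9
OVER    : -9 -9 -9
SUB     : -9 0
POP     : -9
PUSH -1 : -9 -1
SUB     : -8
PUSH -8 : -8 -8
PUSH 32 : -8 -8 32
MUL     : -8 -256
SUB     : 248
PUSH 4  : 248 4
PUSH -2 : 248 4 -2
MOD     : 248 0
NEG     : 248 0
OVER    : 248 0 248
SWAP    : 248 248 0
DUP     : 248 248 0 0

4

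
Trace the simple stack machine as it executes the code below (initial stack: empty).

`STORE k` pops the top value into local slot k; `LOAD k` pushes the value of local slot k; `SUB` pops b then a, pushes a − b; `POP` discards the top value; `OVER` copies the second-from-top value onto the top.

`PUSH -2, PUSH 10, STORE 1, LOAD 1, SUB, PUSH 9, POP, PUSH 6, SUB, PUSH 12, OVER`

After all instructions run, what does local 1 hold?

PUSH -2 : [-2]
PUSH 10 : [-2, 10]
STORE 1 : [-2]
LOAD 1  : [-2, 10]
SUB     : [-12]
PUSH 9  : [-12, 9]
POP     : [-12]
PUSH 6  : [-12, 6]
SUB     : [-18]
PUSH 12 : [-18, 12]
OVER    : [-18, 12, -18]

10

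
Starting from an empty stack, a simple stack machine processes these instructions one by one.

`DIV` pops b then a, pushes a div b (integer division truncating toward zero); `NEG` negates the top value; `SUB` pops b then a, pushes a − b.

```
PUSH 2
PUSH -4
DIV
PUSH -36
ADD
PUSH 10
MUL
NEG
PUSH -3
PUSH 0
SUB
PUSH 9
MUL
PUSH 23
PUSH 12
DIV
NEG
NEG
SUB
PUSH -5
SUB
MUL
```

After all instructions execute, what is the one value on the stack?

PUSH 2   : [2]
PUSH -4  : [2, -4]
DIV      : [0]
PUSH -36 : [0, -36]
ADD      : [-36]
PUSH 10  : [-36, 10]
MUL      : [-360]
NEG      : [360]
PUSH -3  : [360, -3]
PUSH 0   : [360, -3, 0]
SUB      : [360, -3]
PUSH 9   : [360, -3, 9]
MUL      : [360, -27]
PUSH 23  : [360, -27, 23]
PUSH 12  : [360, -27, 23, 12]
DIV      : [360, -27, 1]
NEG      : [360, -27, -1]
NEG      : [360, -27, 1]
SUB      : [360, -28]
PUSH -5  : [360, -28, -5]
SUB      : [360, -23]
MUL      : [-8280]

-8280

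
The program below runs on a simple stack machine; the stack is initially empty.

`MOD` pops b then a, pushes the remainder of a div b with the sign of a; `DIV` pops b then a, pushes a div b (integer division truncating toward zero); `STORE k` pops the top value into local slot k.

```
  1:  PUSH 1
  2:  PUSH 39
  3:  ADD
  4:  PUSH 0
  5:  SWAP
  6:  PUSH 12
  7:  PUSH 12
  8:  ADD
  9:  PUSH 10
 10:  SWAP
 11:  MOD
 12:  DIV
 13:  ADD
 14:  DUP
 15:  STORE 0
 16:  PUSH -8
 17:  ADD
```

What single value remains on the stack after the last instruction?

-4

PUSH 1  -> 1
PUSH 39 -> 1 39
ADD     -> 40
PUSH 0  -> 40 0
SWAP    -> 0 40
PUSH 12 -> 0 40 12
PUSH 12 -> 0 40 12 12
ADD     -> 0 40 24
PUSH 10 -> 0 40 24 10
SWAP    -> 0 40 10 24
MOD     -> 0 40 10
DIV     -> 0 4
ADD     -> 4
DUP     -> 4 4
STORE 0 -> 4
PUSH -8 -> 4 -8
ADD     -> -4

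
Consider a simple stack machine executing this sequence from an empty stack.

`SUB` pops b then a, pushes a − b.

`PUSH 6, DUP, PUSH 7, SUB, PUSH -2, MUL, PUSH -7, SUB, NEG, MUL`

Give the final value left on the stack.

PUSH 6  -> 6
DUP     -> 6 6
PUSH 7  -> 6 6 7
SUB     -> 6 -1
PUSH -2 -> 6 -1 -2
MUL     -> 6 2
PUSH -7 -> 6 2 -7
SUB     -> 6 9
NEG     -> 6 -9
MUL     -> -54

-54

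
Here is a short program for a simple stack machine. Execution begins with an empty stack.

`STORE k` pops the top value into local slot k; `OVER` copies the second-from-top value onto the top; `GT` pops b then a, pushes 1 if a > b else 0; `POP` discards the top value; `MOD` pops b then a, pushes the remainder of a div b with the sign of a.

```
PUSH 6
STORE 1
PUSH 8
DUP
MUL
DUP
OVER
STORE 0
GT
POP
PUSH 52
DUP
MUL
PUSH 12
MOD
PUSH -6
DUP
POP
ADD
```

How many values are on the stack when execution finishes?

PUSH 6  → 6
STORE 1 → (empty)
PUSH 8  → 8
DUP     → 8 8
MUL     → 64
DUP     → 64 64
OVER    → 64 64 64
STORE 0 → 64 64
GT      → 0
POP     → (empty)
PUSH 52 → 52
DUP     → 52 52
MUL     → 2704
PUSH 12 → 2704 12
MOD     → 4
PUSH -6 → 4 -6
DUP     → 4 -6 -6
POP     → 4 -6
ADD     → -2

1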